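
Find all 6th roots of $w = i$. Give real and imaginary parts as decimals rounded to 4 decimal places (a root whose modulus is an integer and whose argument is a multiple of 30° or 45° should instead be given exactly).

|w| = 1, arg(w) = 90°
Root modulus = 1^(1/6) = 1
Root arguments: θ_k = (90° + 360°k)/6 for k = 0, 1, ..., 5
Compute each root as (root modulus)(cos θ_k + i sin θ_k) using full-precision intermediates, then round to 4 decimal places.
Roots: 0.9659 + 0.2588i, 0.2588 + 0.9659i, -sqrt(2)/2 + (sqrt(2)/2)i, -0.9659 - 0.2588i, -0.2588 - 0.9659i, sqrt(2)/2 - (sqrt(2)/2)i


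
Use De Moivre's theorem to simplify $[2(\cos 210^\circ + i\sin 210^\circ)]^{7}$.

By De Moivre: z^n = r^n(cos(nθ) + i sin(nθ))
= 2^7(cos(7*210°) + i sin(7*210°))
= 128(cos 30° + i sin 30°)
= 64*sqrt(3) + 64i


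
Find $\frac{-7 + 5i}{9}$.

Divisor is real, so divide each part by 9:
= -7/9 + (5/9)i


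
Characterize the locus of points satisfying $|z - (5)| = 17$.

|z - z0| = r describes a circle centered at z0 with radius r
Here z0 = 5 and r = 17
Locus: Circle centered at (5, 0) with radius 17


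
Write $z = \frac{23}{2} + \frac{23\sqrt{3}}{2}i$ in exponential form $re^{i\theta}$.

r = |z| = sqrt((23/2)^2 + (23*sqrt(3)/2)^2) = sqrt(529/4 + 1587/4) = sqrt(529) = 23
θ = arctan(b/a) = arctan(19.9186/11.5) (quadrant-adjusted) = 60° = π/3
z = 23e^(i*π/3)


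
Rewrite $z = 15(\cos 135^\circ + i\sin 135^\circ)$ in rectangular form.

a = r cos θ = 15 * -sqrt(2)/2 = -15*sqrt(2)/2
b = r sin θ = 15 * sqrt(2)/2 = 15*sqrt(2)/2
z = -15*sqrt(2)/2 + (15*sqrt(2)/2)i


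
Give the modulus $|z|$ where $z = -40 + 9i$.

|z| = sqrt(a^2 + b^2) = sqrt((-40)^2 + 9^2) = sqrt(1681) = 41


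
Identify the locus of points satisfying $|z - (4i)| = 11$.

|z - z0| = r describes a circle centered at z0 with radius r
Here z0 = 4i and r = 11
Locus: Circle centered at (0, 4) with radius 11


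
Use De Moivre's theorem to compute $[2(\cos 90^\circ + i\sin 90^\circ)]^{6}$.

By De Moivre: z^n = r^n(cos(nθ) + i sin(nθ))
= 2^6(cos(6*90°) + i sin(6*90°))
= 64(cos 180° + i sin 180°)
= -64


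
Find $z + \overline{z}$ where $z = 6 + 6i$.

z + conjugate(z) = (a + bi) + (a - bi) = 2a
= 2 * 6 = 12


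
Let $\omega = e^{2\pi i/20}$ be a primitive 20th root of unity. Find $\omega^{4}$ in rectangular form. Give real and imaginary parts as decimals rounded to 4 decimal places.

ω^4 = e^(2πi·4/20) = e^(i·2π/5)
= cos(2π/5) + i sin(2π/5)
= 0.3090 + 0.9511i


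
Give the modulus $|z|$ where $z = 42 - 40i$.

|z| = sqrt(a^2 + b^2) = sqrt(42^2 + (-40)^2) = sqrt(3364) = 58


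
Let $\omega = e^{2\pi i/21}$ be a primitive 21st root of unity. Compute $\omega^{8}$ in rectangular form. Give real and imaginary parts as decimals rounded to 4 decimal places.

ω^8 = e^(2πi·8/21) = e^(i·16π/21)
= cos(16π/21) + i sin(16π/21)
= -0.7331 + 0.6802i


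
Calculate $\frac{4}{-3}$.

Divisor is real, so divide each part by -3:
= -4/3


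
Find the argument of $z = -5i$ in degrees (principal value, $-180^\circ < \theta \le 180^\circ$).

a = 0 and b < 0, so z lies on the negative imaginary axis: θ = -90°


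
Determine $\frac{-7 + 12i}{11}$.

Divisor is real, so divide each part by 11:
= -7/11 + (12/11)i


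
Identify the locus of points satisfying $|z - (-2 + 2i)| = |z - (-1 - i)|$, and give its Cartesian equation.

|z - z1| = |z - z2| means z is equidistant from z1 and z2,
i.e. the perpendicular bisector of the segment from (-2, 2) to (-1, -1) (midpoint (-3/2, 1/2)).
With z = x + yi, square both sides:
(x - (-2))^2 + (y - 2)^2 = (x - (-1))^2 + (y - (-1))^2
The x^2 and y^2 terms cancel: 2x + (-6)y = 2 - 8 = -6
Simplify: x - 3y = -3
Locus: Perpendicular bisector of the segment from (-2, 2) to (-1, -1): the line x - 3y = -3


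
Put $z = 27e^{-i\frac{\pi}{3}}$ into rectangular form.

a = r cos θ = 27 * 1/2 = 27/2
b = r sin θ = 27 * -sqrt(3)/2 = -27*sqrt(3)/2
z = 27/2 - (27*sqrt(3)/2)i


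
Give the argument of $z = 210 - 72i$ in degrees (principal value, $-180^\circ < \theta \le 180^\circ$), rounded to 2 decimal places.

θ = arctan(b/a) = arctan(-72/210) (quadrant-adjusted) = -18.92°


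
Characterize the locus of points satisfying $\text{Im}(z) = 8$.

Im(z) = y where z = x + yi; the equation y = 8 is satisfied by all points with that y-coordinate
Locus: Horizontal line y = 8


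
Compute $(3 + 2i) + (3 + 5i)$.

(3 + 3) + (2 + 5)i = 6 + 7i


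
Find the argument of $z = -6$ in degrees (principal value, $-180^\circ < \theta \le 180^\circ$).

b = 0 and a < 0, so z lies on the negative real axis: θ = 180°


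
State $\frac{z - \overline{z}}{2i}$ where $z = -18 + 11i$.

z - conjugate(z) = 2bi
(z - conjugate(z))/(2i) = 2bi/(2i) = b = 11


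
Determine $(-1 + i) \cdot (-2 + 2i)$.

(a1*a2 - b1*b2) + (a1*b2 + b1*a2)i
= (2 - 2) + (-2 + (-2))i
= -4i


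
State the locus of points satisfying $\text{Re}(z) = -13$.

Re(z) = x where z = x + yi; the equation x = -13 is satisfied by all points with that x-coordinate
Locus: Vertical line x = -13


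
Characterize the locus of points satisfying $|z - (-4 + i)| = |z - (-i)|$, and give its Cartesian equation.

|z - z1| = |z - z2| means z is equidistant from z1 and z2,
i.e. the perpendicular bisector of the segment from (-4, 1) to (0, -1) (midpoint (-2, 0)).
With z = x + yi, square both sides:
(x - (-4))^2 + (y - 1)^2 = (x - 0)^2 + (y - (-1))^2
The x^2 and y^2 terms cancel: 8x + (-4)y = 1 - 17 = -16
Simplify: 2x - y = -4
Locus: Perpendicular bisector of the segment from (-4, 1) to (0, -1): the line 2x - y = -4


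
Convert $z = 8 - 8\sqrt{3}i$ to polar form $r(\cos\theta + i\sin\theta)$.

r = |z| = sqrt(a^2 + b^2) = sqrt((8)^2 + (-8*sqrt(3))^2) = sqrt(64 + 192) = sqrt(256) = 16
θ = arctan(b/a) = arctan(-13.8564/8) (quadrant-adjusted) = 300°
z = 16(cos 300° + i sin 300°)


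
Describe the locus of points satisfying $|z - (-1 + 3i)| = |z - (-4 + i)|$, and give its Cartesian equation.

|z - z1| = |z - z2| means z is equidistant from z1 and z2,
i.e. the perpendicular bisector of the segment from (-1, 3) to (-4, 1) (midpoint (-5/2, 2)).
With z = x + yi, square both sides:
(x - (-1))^2 + (y - 3)^2 = (x - (-4))^2 + (y - 1)^2
The x^2 and y^2 terms cancel: -6x + (-4)y = 17 - 10 = 7
Simplify: 6x + 4y = -7
Locus: Perpendicular bisector of the segment from (-1, 3) to (-4, 1): the line 6x + 4y = -7


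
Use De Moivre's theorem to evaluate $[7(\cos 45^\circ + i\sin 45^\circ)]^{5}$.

By De Moivre: z^n = r^n(cos(nθ) + i sin(nθ))
= 7^5(cos(5*45°) + i sin(5*45°))
= 16807(cos 225° + i sin 225°)
= -16807*sqrt(2)/2 - (16807*sqrt(2)/2)i


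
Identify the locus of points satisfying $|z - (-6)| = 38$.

|z - z0| = r describes a circle centered at z0 with radius r
Here z0 = -6 and r = 38
Locus: Circle centered at (-6, 0) with radius 38


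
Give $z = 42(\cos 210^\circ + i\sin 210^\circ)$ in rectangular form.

a = r cos θ = 42 * -sqrt(3)/2 = -21*sqrt(3)
b = r sin θ = 42 * -1/2 = -21
z = -21*sqrt(3) - 21i


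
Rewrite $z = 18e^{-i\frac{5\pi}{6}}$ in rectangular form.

a = r cos θ = 18 * -sqrt(3)/2 = -9*sqrt(3)
b = r sin θ = 18 * -1/2 = -9
z = -9*sqrt(3) - 9i


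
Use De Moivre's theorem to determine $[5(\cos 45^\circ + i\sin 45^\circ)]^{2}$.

By De Moivre: z^n = r^n(cos(nθ) + i sin(nθ))
= 5^2(cos(2*45°) + i sin(2*45°))
= 25(cos 90° + i sin 90°)
= 25i


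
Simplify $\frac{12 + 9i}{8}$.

Divisor is real, so divide each part by 8:
= 3/2 + (9/8)i


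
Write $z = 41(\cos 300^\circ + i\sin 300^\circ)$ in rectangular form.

a = r cos θ = 41 * 1/2 = 41/2
b = r sin θ = 41 * -sqrt(3)/2 = -41*sqrt(3)/2
z = 41/2 - (41*sqrt(3)/2)i


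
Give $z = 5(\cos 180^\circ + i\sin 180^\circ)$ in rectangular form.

a = r cos θ = 5 * -1 = -5
b = r sin θ = 5 * 0 = 0
z = -5


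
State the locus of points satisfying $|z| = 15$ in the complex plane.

|z| = 15 means sqrt(x^2 + y^2) = 15
This is a circle of radius 15 centered at the origin


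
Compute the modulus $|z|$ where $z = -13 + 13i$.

|z| = sqrt(a^2 + b^2) = sqrt((-13)^2 + 13^2) = sqrt(338) = sqrt(338)


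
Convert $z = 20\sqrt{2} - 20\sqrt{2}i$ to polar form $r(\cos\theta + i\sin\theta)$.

r = |z| = sqrt(a^2 + b^2) = sqrt((20*sqrt(2))^2 + (-20*sqrt(2))^2) = sqrt(800 + 800) = sqrt(1600) = 40
θ = arctan(b/a) = arctan(-28.2843/28.2843) (quadrant-adjusted) = 315°
z = 40(cos 315° + i sin 315°)


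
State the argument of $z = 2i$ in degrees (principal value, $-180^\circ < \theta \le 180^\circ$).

a = 0 and b > 0, so z lies on the positive imaginary axis: θ = 90°


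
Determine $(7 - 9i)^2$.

(a + bi)^2 = a^2 - b^2 + 2abi
= 7^2 - (-9)^2 + 2*7*(-9)i
= -32 - 126i


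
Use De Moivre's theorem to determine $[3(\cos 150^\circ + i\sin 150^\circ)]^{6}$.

By De Moivre: z^n = r^n(cos(nθ) + i sin(nθ))
= 3^6(cos(6*150°) + i sin(6*150°))
= 729(cos 180° + i sin 180°)
= -729


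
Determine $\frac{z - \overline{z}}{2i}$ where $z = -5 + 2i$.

z - conjugate(z) = 2bi
(z - conjugate(z))/(2i) = 2bi/(2i) = b = 2


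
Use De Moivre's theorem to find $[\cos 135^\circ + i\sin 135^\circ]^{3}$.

By De Moivre: z^n = r^n(cos(nθ) + i sin(nθ))
= 1^3(cos(3*135°) + i sin(3*135°))
= 1(cos 45° + i sin 45°)
= sqrt(2)/2 + (sqrt(2)/2)i


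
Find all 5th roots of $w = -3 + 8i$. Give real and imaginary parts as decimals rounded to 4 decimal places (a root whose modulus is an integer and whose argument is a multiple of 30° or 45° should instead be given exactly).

|w| = sqrt(73) ≈ 8.544004, arg(w) ≈ 110.556045°
Root modulus = sqrt(73)^(1/5) ≈ 1.535792
Root arguments: θ_k = (arg(w) + 360°k)/5 for k = 0, 1, ..., 4
Compute each root as (root modulus)(cos θ_k + i sin θ_k) using full-precision intermediates, then round to 4 decimal places.
Roots: 1.4228 + 0.5781i, -0.1101 + 1.5318i, -1.4909 + 0.3686i, -0.8113 - 1.3040i, 0.9895 - 1.1746i


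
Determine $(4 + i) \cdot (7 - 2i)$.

(a1*a2 - b1*b2) + (a1*b2 + b1*a2)i
= (28 - (-2)) + (-8 + 7)i
= 30 - i


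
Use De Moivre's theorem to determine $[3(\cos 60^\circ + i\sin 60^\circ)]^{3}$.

By De Moivre: z^n = r^n(cos(nθ) + i sin(nθ))
= 3^3(cos(3*60°) + i sin(3*60°))
= 27(cos 180° + i sin 180°)
= -27


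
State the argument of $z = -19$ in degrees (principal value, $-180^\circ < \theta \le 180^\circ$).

b = 0 and a < 0, so z lies on the negative real axis: θ = 180°


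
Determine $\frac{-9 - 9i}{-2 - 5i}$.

Multiply numerator and denominator by conjugate (-2 + 5i):
= (-9 - 9i)(-2 + 5i) / ((-2)^2 + (-5)^2)
= (63 - 27i) / 29
= 63/29 - (27/29)i


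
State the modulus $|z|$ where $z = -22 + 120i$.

|z| = sqrt(a^2 + b^2) = sqrt((-22)^2 + 120^2) = sqrt(14884) = 122


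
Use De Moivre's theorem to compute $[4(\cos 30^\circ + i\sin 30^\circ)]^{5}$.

By De Moivre: z^n = r^n(cos(nθ) + i sin(nθ))
= 4^5(cos(5*30°) + i sin(5*30°))
= 1024(cos 150° + i sin 150°)
= -512*sqrt(3) + 512i


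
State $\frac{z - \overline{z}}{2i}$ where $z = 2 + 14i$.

z - conjugate(z) = 2bi
(z - conjugate(z))/(2i) = 2bi/(2i) = b = 14


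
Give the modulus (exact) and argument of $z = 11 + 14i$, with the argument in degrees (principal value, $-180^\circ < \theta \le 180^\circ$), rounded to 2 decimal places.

|z| = sqrt(11^2 + 14^2) = sqrt(317)
arg(z) = arctan(b/a) = arctan(14/11) (quadrant-adjusted) = 51.84°


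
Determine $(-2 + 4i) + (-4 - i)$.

(-2 + (-4)) + (4 + (-1))i = -6 + 3i


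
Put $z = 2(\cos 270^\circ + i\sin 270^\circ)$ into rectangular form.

a = r cos θ = 2 * 0 = 0
b = r sin θ = 2 * -1 = -2
z = -2i


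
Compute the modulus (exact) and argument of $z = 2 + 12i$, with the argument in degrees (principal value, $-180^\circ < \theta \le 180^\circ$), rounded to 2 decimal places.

|z| = sqrt(2^2 + 12^2) = sqrt(148)
arg(z) = arctan(b/a) = arctan(12/2) (quadrant-adjusted) = 80.54°


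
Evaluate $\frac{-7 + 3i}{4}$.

Divisor is real, so divide each part by 4:
= -7/4 + (3/4)i


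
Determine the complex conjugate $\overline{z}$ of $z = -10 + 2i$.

If z = a + bi, then conjugate(z) = a - bi
conjugate(-10 + 2i) = -10 - 2i


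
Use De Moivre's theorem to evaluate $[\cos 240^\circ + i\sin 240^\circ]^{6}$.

By De Moivre: z^n = r^n(cos(nθ) + i sin(nθ))
= 1^6(cos(6*240°) + i sin(6*240°))
= 1(cos 0° + i sin 0°)
= 1


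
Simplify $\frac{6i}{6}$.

Divisor is real, so divide each part by 6:
= i


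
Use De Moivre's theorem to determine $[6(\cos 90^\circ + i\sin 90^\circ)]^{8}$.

By De Moivre: z^n = r^n(cos(nθ) + i sin(nθ))
= 6^8(cos(8*90°) + i sin(8*90°))
= 1679616(cos 0° + i sin 0°)
= 1679616


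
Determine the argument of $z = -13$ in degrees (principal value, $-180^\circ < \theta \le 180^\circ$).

b = 0 and a < 0, so z lies on the negative real axis: θ = 180°


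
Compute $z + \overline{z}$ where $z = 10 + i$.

z + conjugate(z) = (a + bi) + (a - bi) = 2a
= 2 * 10 = 20


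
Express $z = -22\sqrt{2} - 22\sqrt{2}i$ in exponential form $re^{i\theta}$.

r = |z| = sqrt((-22*sqrt(2))^2 + (-22*sqrt(2))^2) = sqrt(968 + 968) = sqrt(1936) = 44
θ = arctan(b/a) = arctan(-31.1127/-31.1127) (quadrant-adjusted) = 225° = 5π/4
z = 44e^(i*5π/4)


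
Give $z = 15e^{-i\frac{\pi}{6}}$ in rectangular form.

a = r cos θ = 15 * sqrt(3)/2 = 15*sqrt(3)/2
b = r sin θ = 15 * -1/2 = -15/2
z = 15*sqrt(3)/2 - (15/2)i


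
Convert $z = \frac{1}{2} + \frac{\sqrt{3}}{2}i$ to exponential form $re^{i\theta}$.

r = |z| = sqrt((1/2)^2 + (sqrt(3)/2)^2) = sqrt(1/4 + 3/4) = sqrt(1) = 1
θ = arctan(b/a) = arctan(0.866/0.5) (quadrant-adjusted) = 60° = π/3
z = 1e^(i*π/3)


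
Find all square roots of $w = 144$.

|w| = 144, arg(w) = 0°
Root modulus = 144^(1/2) = 12
Root arguments: θ_k = (0° + 360°k)/2 for k = 0, 1, ..., 1
Roots: 12, -12


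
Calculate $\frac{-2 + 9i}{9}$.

Divisor is real, so divide each part by 9:
= -2/9 + i


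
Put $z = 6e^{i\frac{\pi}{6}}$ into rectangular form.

a = r cos θ = 6 * sqrt(3)/2 = 3*sqrt(3)
b = r sin θ = 6 * 1/2 = 3
z = 3*sqrt(3) + 3i


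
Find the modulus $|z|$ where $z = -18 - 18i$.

|z| = sqrt(a^2 + b^2) = sqrt((-18)^2 + (-18)^2) = sqrt(648) = sqrt(648)


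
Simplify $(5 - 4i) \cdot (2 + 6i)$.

(a1*a2 - b1*b2) + (a1*b2 + b1*a2)i
= (10 - (-24)) + (30 + (-8))i
= 34 + 22i


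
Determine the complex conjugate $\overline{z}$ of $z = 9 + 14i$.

If z = a + bi, then conjugate(z) = a - bi
conjugate(9 + 14i) = 9 - 14i


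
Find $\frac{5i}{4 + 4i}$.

Multiply numerator and denominator by conjugate (4 - 4i):
= (5i)(4 - 4i) / (4^2 + 4^2)
= (20 + 20i) / 32
Divide through by 4: (5 + 5i) / 8
= 5/8 + (5/8)i


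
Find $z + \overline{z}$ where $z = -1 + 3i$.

z + conjugate(z) = (a + bi) + (a - bi) = 2a
= 2 * (-1) = -2


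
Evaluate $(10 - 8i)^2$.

(a + bi)^2 = a^2 - b^2 + 2abi
= 10^2 - (-8)^2 + 2*10*(-8)i
= 36 - 160i


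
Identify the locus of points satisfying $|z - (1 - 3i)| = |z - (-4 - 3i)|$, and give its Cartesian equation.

|z - z1| = |z - z2| means z is equidistant from z1 and z2,
i.e. the perpendicular bisector of the segment from (1, -3) to (-4, -3) (midpoint (-3/2, -3)).
With z = x + yi, square both sides:
(x - 1)^2 + (y - (-3))^2 = (x - (-4))^2 + (y - (-3))^2
The x^2 and y^2 terms cancel: -10x + 0y = 25 - 10 = 15
Simplify: x = -3/2
Locus: Perpendicular bisector of the segment from (1, -3) to (-4, -3): the line x = -3/2


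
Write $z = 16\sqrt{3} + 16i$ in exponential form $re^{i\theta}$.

r = |z| = sqrt((16*sqrt(3))^2 + (16)^2) = sqrt(768 + 256) = sqrt(1024) = 32
θ = arctan(b/a) = arctan(16/27.7128) (quadrant-adjusted) = 30° = π/6
z = 32e^(i*π/6)


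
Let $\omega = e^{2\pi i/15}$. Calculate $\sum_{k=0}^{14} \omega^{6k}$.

Let ζ = ω^6 = e^(2πi·6/15). Since 15 ∤ 6, ζ ≠ 1.
Sum = Σ_{k=0}^{14} ζ^k = (ζ^15 - 1)/(ζ - 1) = (ω^{6·15} - 1)/(ζ - 1) = (1 - 1)/(ζ - 1) = 0


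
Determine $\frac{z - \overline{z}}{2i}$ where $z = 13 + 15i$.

z - conjugate(z) = 2bi
(z - conjugate(z))/(2i) = 2bi/(2i) = b = 15


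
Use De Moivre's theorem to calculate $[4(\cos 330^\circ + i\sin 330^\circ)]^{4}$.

By De Moivre: z^n = r^n(cos(nθ) + i sin(nθ))
= 4^4(cos(4*330°) + i sin(4*330°))
= 256(cos 240° + i sin 240°)
= -128 - 128*sqrt(3)i


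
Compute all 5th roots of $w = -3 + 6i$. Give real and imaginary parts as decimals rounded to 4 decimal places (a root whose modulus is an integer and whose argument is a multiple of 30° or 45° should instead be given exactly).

|w| = sqrt(45) ≈ 6.708204, arg(w) ≈ 116.565051°
Root modulus = sqrt(45)^(1/5) ≈ 1.463259
Root arguments: θ_k = (arg(w) + 360°k)/5 for k = 0, 1, ..., 4
Compute each root as (root modulus)(cos θ_k + i sin θ_k) using full-precision intermediates, then round to 4 decimal places.
Roots: 1.3438 + 0.5791i, -0.1355 + 1.4570i, -1.4275 + 0.3214i, -0.7468 - 1.2584i, 0.9660 - 1.0991i


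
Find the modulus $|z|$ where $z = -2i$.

|z| = sqrt(a^2 + b^2) = sqrt(0^2 + (-2)^2) = sqrt(4) = 2


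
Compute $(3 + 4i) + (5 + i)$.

(3 + 5) + (4 + 1)i = 8 + 5i


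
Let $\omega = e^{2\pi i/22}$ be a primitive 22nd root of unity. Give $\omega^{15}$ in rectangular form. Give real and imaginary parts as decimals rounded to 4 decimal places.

ω^15 = e^(2πi·15/22) = e^(i·15π/11)
= cos(15π/11) + i sin(15π/11)
= -0.4154 - 0.9096i


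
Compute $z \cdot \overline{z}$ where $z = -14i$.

z * conjugate(z) = |z|^2 = a^2 + b^2
= 0^2 + (-14)^2 = 196


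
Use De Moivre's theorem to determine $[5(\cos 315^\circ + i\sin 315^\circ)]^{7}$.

By De Moivre: z^n = r^n(cos(nθ) + i sin(nθ))
= 5^7(cos(7*315°) + i sin(7*315°))
= 78125(cos 45° + i sin 45°)
= 78125*sqrt(2)/2 + (78125*sqrt(2)/2)i


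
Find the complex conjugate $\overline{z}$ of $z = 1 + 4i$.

If z = a + bi, then conjugate(z) = a - bi
conjugate(1 + 4i) = 1 - 4i


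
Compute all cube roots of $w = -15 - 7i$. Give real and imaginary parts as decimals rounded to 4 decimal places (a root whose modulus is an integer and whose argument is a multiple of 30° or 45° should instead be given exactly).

|w| = sqrt(274) ≈ 16.552945, arg(w) ≈ 205.016893°
Root modulus = sqrt(274)^(1/3) ≈ 2.548542
Root arguments: θ_k = (arg(w) + 360°k)/3 for k = 0, 1, ..., 2
Compute each root as (root modulus)(cos θ_k + i sin θ_k) using full-precision intermediates, then round to 4 decimal places.
Roots: 0.9407 + 2.3686i, -2.5216 - 0.3696i, 1.5809 - 1.9990i


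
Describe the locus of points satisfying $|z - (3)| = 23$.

|z - z0| = r describes a circle centered at z0 with radius r
Here z0 = 3 and r = 23
Locus: Circle centered at (3, 0) with radius 23


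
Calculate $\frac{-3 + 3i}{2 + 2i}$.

Multiply numerator and denominator by conjugate (2 - 2i):
= (-3 + 3i)(2 - 2i) / (2^2 + 2^2)
= (12i) / 8
Divide through by 4: (3i) / 2
= 0 + (3/2)i


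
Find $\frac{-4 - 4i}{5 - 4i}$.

Multiply numerator and denominator by conjugate (5 + 4i):
= (-4 - 4i)(5 + 4i) / (5^2 + (-4)^2)
= (-4 - 36i) / 41
= -4/41 - (36/41)i


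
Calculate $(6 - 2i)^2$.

(a + bi)^2 = a^2 - b^2 + 2abi
= 6^2 - (-2)^2 + 2*6*(-2)i
= 32 - 24i


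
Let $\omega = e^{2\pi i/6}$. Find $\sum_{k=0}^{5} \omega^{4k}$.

Let ζ = ω^4 = e^(2πi·4/6). Since 6 ∤ 4, ζ ≠ 1.
Sum = Σ_{k=0}^{5} ζ^k = (ζ^6 - 1)/(ζ - 1) = (ω^{4·6} - 1)/(ζ - 1) = (1 - 1)/(ζ - 1) = 0


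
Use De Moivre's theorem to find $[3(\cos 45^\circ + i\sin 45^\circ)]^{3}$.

By De Moivre: z^n = r^n(cos(nθ) + i sin(nθ))
= 3^3(cos(3*45°) + i sin(3*45°))
= 27(cos 135° + i sin 135°)
= -27*sqrt(2)/2 + (27*sqrt(2)/2)i


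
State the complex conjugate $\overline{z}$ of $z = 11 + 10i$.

If z = a + bi, then conjugate(z) = a - bi
conjugate(11 + 10i) = 11 - 10i


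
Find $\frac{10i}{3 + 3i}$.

Multiply numerator and denominator by conjugate (3 - 3i):
= (10i)(3 - 3i) / (3^2 + 3^2)
= (30 + 30i) / 18
Divide through by 6: (5 + 5i) / 3
= 5/3 + (5/3)i


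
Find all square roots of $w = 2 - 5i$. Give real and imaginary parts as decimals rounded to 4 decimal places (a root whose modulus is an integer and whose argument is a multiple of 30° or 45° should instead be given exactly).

|w| = sqrt(29) ≈ 5.385165, arg(w) ≈ 291.801409°
Root modulus = sqrt(29)^(1/2) ≈ 2.320596
Root arguments: θ_k = (arg(w) + 360°k)/2 for k = 0, 1, ..., 1
Compute each root as (root modulus)(cos θ_k + i sin θ_k) using full-precision intermediates, then round to 4 decimal places.
Roots: -1.9216 + 1.3010i, 1.9216 - 1.3010i


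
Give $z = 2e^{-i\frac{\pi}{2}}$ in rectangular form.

a = r cos θ = 2 * 0 = 0
b = r sin θ = 2 * -1 = -2
z = -2i


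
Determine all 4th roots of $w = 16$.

|w| = 16, arg(w) = 0°
Root modulus = 16^(1/4) = 2
Root arguments: θ_k = (0° + 360°k)/4 for k = 0, 1, ..., 3
Roots: 2, 2i, -2, -2i


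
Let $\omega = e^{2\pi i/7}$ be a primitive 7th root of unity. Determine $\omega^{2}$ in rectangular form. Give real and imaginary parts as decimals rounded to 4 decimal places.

ω^2 = e^(2πi·2/7) = e^(i·4π/7)
= cos(4π/7) + i sin(4π/7)
= -0.2225 + 0.9749i


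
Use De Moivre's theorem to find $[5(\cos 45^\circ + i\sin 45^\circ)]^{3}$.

By De Moivre: z^n = r^n(cos(nθ) + i sin(nθ))
= 5^3(cos(3*45°) + i sin(3*45°))
= 125(cos 135° + i sin 135°)
= -125*sqrt(2)/2 + (125*sqrt(2)/2)i


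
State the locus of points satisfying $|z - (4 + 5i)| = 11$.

|z - z0| = r describes a circle centered at z0 with radius r
Here z0 = 4 + 5i and r = 11
Locus: Circle centered at (4, 5) with radius 11


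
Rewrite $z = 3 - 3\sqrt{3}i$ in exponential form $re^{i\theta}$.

r = |z| = sqrt((3)^2 + (-3*sqrt(3))^2) = sqrt(9 + 27) = sqrt(36) = 6
θ = arctan(b/a) = arctan(-5.1962/3) (quadrant-adjusted) = -60° = -π/3
z = 6e^(-i*π/3)


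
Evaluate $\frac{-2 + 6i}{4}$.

Divisor is real, so divide each part by 4:
= -1/2 + (3/2)i


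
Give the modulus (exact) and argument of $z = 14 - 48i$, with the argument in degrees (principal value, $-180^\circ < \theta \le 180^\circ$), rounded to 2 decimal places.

|z| = sqrt(14^2 + (-48)^2) = 50
arg(z) = arctan(b/a) = arctan(-48/14) (quadrant-adjusted) = -73.74°


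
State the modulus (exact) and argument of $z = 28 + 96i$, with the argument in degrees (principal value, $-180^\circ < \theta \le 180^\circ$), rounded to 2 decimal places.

|z| = sqrt(28^2 + 96^2) = 100
arg(z) = arctan(b/a) = arctan(96/28) (quadrant-adjusted) = 73.74°


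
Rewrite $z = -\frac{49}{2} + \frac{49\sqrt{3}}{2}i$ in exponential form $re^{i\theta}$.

r = |z| = sqrt((-49/2)^2 + (49*sqrt(3)/2)^2) = sqrt(2401/4 + 7203/4) = sqrt(2401) = 49
θ = arctan(b/a) = arctan(42.4352/-24.5) (quadrant-adjusted) = 120° = 2π/3
z = 49e^(i*2π/3)


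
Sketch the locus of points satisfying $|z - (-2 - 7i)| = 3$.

|z - z0| = r describes a circle centered at z0 with radius r
Here z0 = -2 - 7i and r = 3
Locus: Circle centered at (-2, -7) with radius 3


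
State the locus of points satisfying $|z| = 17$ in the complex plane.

|z| = 17 means sqrt(x^2 + y^2) = 17
This is a circle of radius 17 centered at the origin


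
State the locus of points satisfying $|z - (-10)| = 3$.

|z - z0| = r describes a circle centered at z0 with radius r
Here z0 = -10 and r = 3
Locus: Circle centered at (-10, 0) with radius 3


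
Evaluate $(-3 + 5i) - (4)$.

(-3 - 4) + (5 - 0)i = -7 + 5i


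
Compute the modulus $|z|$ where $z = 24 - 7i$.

|z| = sqrt(a^2 + b^2) = sqrt(24^2 + (-7)^2) = sqrt(625) = 25


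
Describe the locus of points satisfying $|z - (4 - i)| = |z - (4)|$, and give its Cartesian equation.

|z - z1| = |z - z2| means z is equidistant from z1 and z2,
i.e. the perpendicular bisector of the segment from (4, -1) to (4, 0) (midpoint (4, -1/2)).
With z = x + yi, square both sides:
(x - 4)^2 + (y - (-1))^2 = (x - 4)^2 + (y - 0)^2
The x^2 and y^2 terms cancel: 0x + 2y = 16 - 17 = -1
Simplify: y = -1/2
Locus: Perpendicular bisector of the segment from (4, -1) to (4, 0): the line y = -1/2


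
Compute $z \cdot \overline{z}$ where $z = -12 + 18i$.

z * conjugate(z) = |z|^2 = a^2 + b^2
= (-12)^2 + 18^2 = 468


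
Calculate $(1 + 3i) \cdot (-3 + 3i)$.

(a1*a2 - b1*b2) + (a1*b2 + b1*a2)i
= (-3 - 9) + (3 + (-9))i
= -12 - 6i


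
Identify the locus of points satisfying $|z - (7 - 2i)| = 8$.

|z - z0| = r describes a circle centered at z0 with radius r
Here z0 = 7 - 2i and r = 8
Locus: Circle centered at (7, -2) with radius 8


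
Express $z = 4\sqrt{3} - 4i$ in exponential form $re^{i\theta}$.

r = |z| = sqrt((4*sqrt(3))^2 + (-4)^2) = sqrt(48 + 16) = sqrt(64) = 8
θ = arctan(b/a) = arctan(-4/6.9282) (quadrant-adjusted) = -30° = -π/6
z = 8e^(-i*π/6)


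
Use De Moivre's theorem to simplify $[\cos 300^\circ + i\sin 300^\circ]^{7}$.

By De Moivre: z^n = r^n(cos(nθ) + i sin(nθ))
= 1^7(cos(7*300°) + i sin(7*300°))
= 1(cos 300° + i sin 300°)
= 1/2 - (sqrt(3)/2)i


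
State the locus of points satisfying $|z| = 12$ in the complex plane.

|z| = 12 means sqrt(x^2 + y^2) = 12
This is a circle of radius 12 centered at the origin


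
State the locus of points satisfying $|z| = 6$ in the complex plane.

|z| = 6 means sqrt(x^2 + y^2) = 6
This is a circle of radius 6 centered at the origin


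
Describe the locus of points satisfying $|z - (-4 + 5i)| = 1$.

|z - z0| = r describes a circle centered at z0 with radius r
Here z0 = -4 + 5i and r = 1
Locus: Circle centered at (-4, 5) with radius 1


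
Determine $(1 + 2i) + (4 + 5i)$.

(1 + 4) + (2 + 5)i = 5 + 7i


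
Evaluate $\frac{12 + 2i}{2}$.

Divisor is real, so divide each part by 2:
= 6 + i


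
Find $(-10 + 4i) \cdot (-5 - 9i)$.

(a1*a2 - b1*b2) + (a1*b2 + b1*a2)i
= (50 - (-36)) + (90 + (-20))i
= 86 + 70i


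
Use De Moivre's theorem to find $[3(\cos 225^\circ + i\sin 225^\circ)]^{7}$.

By De Moivre: z^n = r^n(cos(nθ) + i sin(nθ))
= 3^7(cos(7*225°) + i sin(7*225°))
= 2187(cos 135° + i sin 135°)
= -2187*sqrt(2)/2 + (2187*sqrt(2)/2)i


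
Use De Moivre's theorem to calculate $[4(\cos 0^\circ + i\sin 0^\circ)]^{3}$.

By De Moivre: z^n = r^n(cos(nθ) + i sin(nθ))
= 4^3(cos(3*0°) + i sin(3*0°))
= 64(cos 0° + i sin 0°)
= 64


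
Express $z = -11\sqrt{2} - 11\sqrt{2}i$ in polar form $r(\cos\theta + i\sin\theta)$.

r = |z| = sqrt(a^2 + b^2) = sqrt((-11*sqrt(2))^2 + (-11*sqrt(2))^2) = sqrt(242 + 242) = sqrt(484) = 22
θ = arctan(b/a) = arctan(-15.5563/-15.5563) (quadrant-adjusted) = 225°
z = 22(cos 225° + i sin 225°)


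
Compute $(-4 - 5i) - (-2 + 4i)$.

(-4 - (-2)) + (-5 - 4)i = -2 - 9i


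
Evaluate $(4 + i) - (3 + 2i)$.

(4 - 3) + (1 - 2)i = 1 - i


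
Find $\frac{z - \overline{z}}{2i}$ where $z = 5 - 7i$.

z - conjugate(z) = 2bi
(z - conjugate(z))/(2i) = 2bi/(2i) = b = -7


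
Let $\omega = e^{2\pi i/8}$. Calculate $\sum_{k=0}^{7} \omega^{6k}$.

Let ζ = ω^6 = e^(2πi·6/8). Since 8 ∤ 6, ζ ≠ 1.
Sum = Σ_{k=0}^{7} ζ^k = (ζ^8 - 1)/(ζ - 1) = (ω^{6·8} - 1)/(ζ - 1) = (1 - 1)/(ζ - 1) = 0


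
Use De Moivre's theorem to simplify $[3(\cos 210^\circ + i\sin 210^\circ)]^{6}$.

By De Moivre: z^n = r^n(cos(nθ) + i sin(nθ))
= 3^6(cos(6*210°) + i sin(6*210°))
= 729(cos 180° + i sin 180°)
= -729


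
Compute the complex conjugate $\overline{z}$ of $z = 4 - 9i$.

If z = a + bi, then conjugate(z) = a - bi
conjugate(4 - 9i) = 4 + 9i


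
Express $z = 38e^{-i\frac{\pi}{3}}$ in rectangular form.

a = r cos θ = 38 * 1/2 = 19
b = r sin θ = 38 * -sqrt(3)/2 = -19*sqrt(3)
z = 19 - 19*sqrt(3)i


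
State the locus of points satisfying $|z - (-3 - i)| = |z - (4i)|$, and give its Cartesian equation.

|z - z1| = |z - z2| means z is equidistant from z1 and z2,
i.e. the perpendicular bisector of the segment from (-3, -1) to (0, 4) (midpoint (-3/2, 3/2)).
With z = x + yi, square both sides:
(x - (-3))^2 + (y - (-1))^2 = (x - 0)^2 + (y - 4)^2
The x^2 and y^2 terms cancel: 6x + 10y = 16 - 10 = 6
Simplify: 3x + 5y = 3
Locus: Perpendicular bisector of the segment from (-3, -1) to (0, 4): the line 3x + 5y = 3


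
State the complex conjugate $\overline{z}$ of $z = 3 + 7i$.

If z = a + bi, then conjugate(z) = a - bi
conjugate(3 + 7i) = 3 - 7i


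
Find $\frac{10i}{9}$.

Divisor is real, so divide each part by 9:
= 0 + (10/9)i


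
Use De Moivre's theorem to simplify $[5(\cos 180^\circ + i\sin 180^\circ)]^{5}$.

By De Moivre: z^n = r^n(cos(nθ) + i sin(nθ))
= 5^5(cos(5*180°) + i sin(5*180°))
= 3125(cos 180° + i sin 180°)
= -3125


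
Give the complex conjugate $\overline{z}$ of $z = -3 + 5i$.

If z = a + bi, then conjugate(z) = a - bi
conjugate(-3 + 5i) = -3 - 5i


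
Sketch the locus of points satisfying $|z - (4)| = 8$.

|z - z0| = r describes a circle centered at z0 with radius r
Here z0 = 4 and r = 8
Locus: Circle centered at (4, 0) with radius 8


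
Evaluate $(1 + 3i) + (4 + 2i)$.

(1 + 4) + (3 + 2)i = 5 + 5i


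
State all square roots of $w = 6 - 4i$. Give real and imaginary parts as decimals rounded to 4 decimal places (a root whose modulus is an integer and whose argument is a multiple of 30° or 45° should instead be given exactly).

|w| = sqrt(52) ≈ 7.211103, arg(w) ≈ 326.309932°
Root modulus = sqrt(52)^(1/2) ≈ 2.685350
Root arguments: θ_k = (arg(w) + 360°k)/2 for k = 0, 1, ..., 1
Compute each root as (root modulus)(cos θ_k + i sin θ_k) using full-precision intermediates, then round to 4 decimal places.
Roots: -2.5701 + 0.7782i, 2.5701 - 0.7782i


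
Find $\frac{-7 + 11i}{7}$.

Divisor is real, so divide each part by 7:
= -1 + (11/7)i


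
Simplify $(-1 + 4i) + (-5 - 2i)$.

(-1 + (-5)) + (4 + (-2))i = -6 + 2i


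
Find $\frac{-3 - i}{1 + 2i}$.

Multiply numerator and denominator by conjugate (1 - 2i):
= (-3 - i)(1 - 2i) / (1^2 + 2^2)
= (-5 + 5i) / 5
= -1 + i


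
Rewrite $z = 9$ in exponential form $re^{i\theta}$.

r = |z| = sqrt((9)^2 + (0)^2) = sqrt(81 + 0) = sqrt(81) = 9
b = 0 and a > 0, so z lies on the positive real axis: θ = 0
z = 9e^(i*0) = 9


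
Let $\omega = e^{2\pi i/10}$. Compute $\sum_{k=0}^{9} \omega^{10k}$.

Since 10 divides 10, ω^10 = (ω^10)^1 = 1^1 = 1, so every term is 1.
Sum = 10 · 1 = 10


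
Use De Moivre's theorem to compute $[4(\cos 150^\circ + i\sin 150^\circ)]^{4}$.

By De Moivre: z^n = r^n(cos(nθ) + i sin(nθ))
= 4^4(cos(4*150°) + i sin(4*150°))
= 256(cos 240° + i sin 240°)
= -128 - 128*sqrt(3)i


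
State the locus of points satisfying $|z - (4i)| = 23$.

|z - z0| = r describes a circle centered at z0 with radius r
Here z0 = 4i and r = 23
Locus: Circle centered at (0, 4) with radius 23


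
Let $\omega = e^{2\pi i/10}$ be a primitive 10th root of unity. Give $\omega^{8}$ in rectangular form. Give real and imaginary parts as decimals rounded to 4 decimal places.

ω^8 = e^(2πi·8/10) = e^(i·8π/5)
= cos(8π/5) + i sin(8π/5)
= 0.3090 - 0.9511i


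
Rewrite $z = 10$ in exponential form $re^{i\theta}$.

r = |z| = sqrt((10)^2 + (0)^2) = sqrt(100 + 0) = sqrt(100) = 10
b = 0 and a > 0, so z lies on the positive real axis: θ = 0
z = 10e^(i*0) = 10


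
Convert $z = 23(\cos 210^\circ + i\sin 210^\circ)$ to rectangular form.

a = r cos θ = 23 * -sqrt(3)/2 = -23*sqrt(3)/2
b = r sin θ = 23 * -1/2 = -23/2
z = -23*sqrt(3)/2 - (23/2)i


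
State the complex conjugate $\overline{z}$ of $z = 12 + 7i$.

If z = a + bi, then conjugate(z) = a - bi
conjugate(12 + 7i) = 12 - 7i


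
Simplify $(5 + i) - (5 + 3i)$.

(5 - 5) + (1 - 3)i = -2i


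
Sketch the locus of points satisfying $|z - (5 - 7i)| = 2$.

|z - z0| = r describes a circle centered at z0 with radius r
Here z0 = 5 - 7i and r = 2
Locus: Circle centered at (5, -7) with radius 2


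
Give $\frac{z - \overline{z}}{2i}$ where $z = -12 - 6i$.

z - conjugate(z) = 2bi
(z - conjugate(z))/(2i) = 2bi/(2i) = b = -6


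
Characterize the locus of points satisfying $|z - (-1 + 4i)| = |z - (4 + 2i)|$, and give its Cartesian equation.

|z - z1| = |z - z2| means z is equidistant from z1 and z2,
i.e. the perpendicular bisector of the segment from (-1, 4) to (4, 2) (midpoint (3/2, 3)).
With z = x + yi, square both sides:
(x - (-1))^2 + (y - 4)^2 = (x - 4)^2 + (y - 2)^2
The x^2 and y^2 terms cancel: 10x + (-4)y = 20 - 17 = 3
Simplify: 10x - 4y = 3
Locus: Perpendicular bisector of the segment from (-1, 4) to (4, 2): the line 10x - 4y = 3


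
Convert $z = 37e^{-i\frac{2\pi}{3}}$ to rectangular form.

a = r cos θ = 37 * -1/2 = -37/2
b = r sin θ = 37 * -sqrt(3)/2 = -37*sqrt(3)/2
z = -37/2 - (37*sqrt(3)/2)i


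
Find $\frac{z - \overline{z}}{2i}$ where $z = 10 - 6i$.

z - conjugate(z) = 2bi
(z - conjugate(z))/(2i) = 2bi/(2i) = b = -6


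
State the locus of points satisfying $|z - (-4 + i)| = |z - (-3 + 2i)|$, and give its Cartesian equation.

|z - z1| = |z - z2| means z is equidistant from z1 and z2,
i.e. the perpendicular bisector of the segment from (-4, 1) to (-3, 2) (midpoint (-7/2, 3/2)).
With z = x + yi, square both sides:
(x - (-4))^2 + (y - 1)^2 = (x - (-3))^2 + (y - 2)^2
The x^2 and y^2 terms cancel: 2x + 2y = 13 - 17 = -4
Simplify: x + y = -2
Locus: Perpendicular bisector of the segment from (-4, 1) to (-3, 2): the line x + y = -2


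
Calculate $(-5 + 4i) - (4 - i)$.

(-5 - 4) + (4 - (-1))i = -9 + 5i


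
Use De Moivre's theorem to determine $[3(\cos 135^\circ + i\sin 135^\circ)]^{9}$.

By De Moivre: z^n = r^n(cos(nθ) + i sin(nθ))
= 3^9(cos(9*135°) + i sin(9*135°))
= 19683(cos 135° + i sin 135°)
= -19683*sqrt(2)/2 + (19683*sqrt(2)/2)i


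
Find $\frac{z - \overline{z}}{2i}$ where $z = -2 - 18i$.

z - conjugate(z) = 2bi
(z - conjugate(z))/(2i) = 2bi/(2i) = b = -18


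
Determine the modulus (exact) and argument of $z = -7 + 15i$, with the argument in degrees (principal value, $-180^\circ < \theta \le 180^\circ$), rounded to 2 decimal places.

|z| = sqrt((-7)^2 + 15^2) = sqrt(274)
arg(z) = arctan(b/a) = arctan(15/-7) (quadrant-adjusted) = 115.02°


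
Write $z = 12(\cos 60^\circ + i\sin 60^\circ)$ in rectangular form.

a = r cos θ = 12 * 1/2 = 6
b = r sin θ = 12 * sqrt(3)/2 = 6*sqrt(3)
z = 6 + 6*sqrt(3)i


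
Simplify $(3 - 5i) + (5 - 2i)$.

(3 + 5) + (-5 + (-2))i = 8 - 7i


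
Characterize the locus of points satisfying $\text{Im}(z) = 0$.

Im(z) = y where z = x + yi; the equation y = 0 is satisfied by all points with that y-coordinate
Locus: Horizontal line y = 0


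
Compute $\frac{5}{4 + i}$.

Multiply numerator and denominator by conjugate (4 - i):
= (5)(4 - i) / (4^2 + 1^2)
= (20 - 5i) / 17
= 20/17 - (5/17)i


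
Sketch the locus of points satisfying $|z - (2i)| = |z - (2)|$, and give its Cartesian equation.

|z - z1| = |z - z2| means z is equidistant from z1 and z2,
i.e. the perpendicular bisector of the segment from (0, 2) to (2, 0) (midpoint (1, 1)).
With z = x + yi, square both sides:
(x - 0)^2 + (y - 2)^2 = (x - 2)^2 + (y - 0)^2
The x^2 and y^2 terms cancel: 4x + (-4)y = 4 - 4 = 0
Simplify: x - y = 0
Locus: Perpendicular bisector of the segment from (0, 2) to (2, 0): the line x - y = 0


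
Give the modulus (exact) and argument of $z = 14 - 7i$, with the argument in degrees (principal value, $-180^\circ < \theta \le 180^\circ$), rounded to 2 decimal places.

|z| = sqrt(14^2 + (-7)^2) = sqrt(245)
arg(z) = arctan(b/a) = arctan(-7/14) (quadrant-adjusted) = -26.57°


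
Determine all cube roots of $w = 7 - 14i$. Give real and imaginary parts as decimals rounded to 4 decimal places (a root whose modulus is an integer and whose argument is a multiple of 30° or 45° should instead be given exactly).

|w| = sqrt(245) ≈ 15.652476, arg(w) ≈ 296.565051°
Root modulus = sqrt(245)^(1/3) ≈ 2.501465
Root arguments: θ_k = (arg(w) + 360°k)/3 for k = 0, 1, ..., 2
Compute each root as (root modulus)(cos θ_k + i sin θ_k) using full-precision intermediates, then round to 4 decimal places.
Roots: -0.3851 + 2.4716i, -1.9480 - 1.5693i, 2.3330 - 0.9024i


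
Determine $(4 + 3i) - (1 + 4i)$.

(4 - 1) + (3 - 4)i = 3 - i


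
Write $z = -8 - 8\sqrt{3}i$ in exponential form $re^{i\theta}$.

r = |z| = sqrt((-8)^2 + (-8*sqrt(3))^2) = sqrt(64 + 192) = sqrt(256) = 16
θ = arctan(b/a) = arctan(-13.8564/-8) (quadrant-adjusted) = -120° = -2π/3
z = 16e^(-i*2π/3)


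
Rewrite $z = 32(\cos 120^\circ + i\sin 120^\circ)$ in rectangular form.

a = r cos θ = 32 * -1/2 = -16
b = r sin θ = 32 * sqrt(3)/2 = 16*sqrt(3)
z = -16 + 16*sqrt(3)i


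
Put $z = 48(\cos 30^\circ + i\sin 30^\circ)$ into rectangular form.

a = r cos θ = 48 * sqrt(3)/2 = 24*sqrt(3)
b = r sin θ = 48 * 1/2 = 24
z = 24*sqrt(3) + 24i


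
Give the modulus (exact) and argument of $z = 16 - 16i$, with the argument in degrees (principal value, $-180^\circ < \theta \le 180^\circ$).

|z| = sqrt(16^2 + (-16)^2) = sqrt(512)
arg(z) = arctan(b/a) = arctan(-16/16) (quadrant-adjusted) = -45°


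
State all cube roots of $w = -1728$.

|w| = 1728, arg(w) = 180°
Root modulus = 1728^(1/3) = 12
Root arguments: θ_k = (180° + 360°k)/3 for k = 0, 1, ..., 2
Roots: 6 + 6*sqrt(3)i, -12, 6 - 6*sqrt(3)i


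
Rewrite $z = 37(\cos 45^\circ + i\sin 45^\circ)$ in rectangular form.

a = r cos θ = 37 * sqrt(2)/2 = 37*sqrt(2)/2
b = r sin θ = 37 * sqrt(2)/2 = 37*sqrt(2)/2
z = 37*sqrt(2)/2 + (37*sqrt(2)/2)i


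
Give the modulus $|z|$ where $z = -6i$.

|z| = sqrt(a^2 + b^2) = sqrt(0^2 + (-6)^2) = sqrt(36) = 6


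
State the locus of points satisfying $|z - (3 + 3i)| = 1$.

|z - z0| = r describes a circle centered at z0 with radius r
Here z0 = 3 + 3i and r = 1
Locus: Circle centered at (3, 3) with radius 1


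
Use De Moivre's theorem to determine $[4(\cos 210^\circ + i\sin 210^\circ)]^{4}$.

By De Moivre: z^n = r^n(cos(nθ) + i sin(nθ))
= 4^4(cos(4*210°) + i sin(4*210°))
= 256(cos 120° + i sin 120°)
= -128 + 128*sqrt(3)i


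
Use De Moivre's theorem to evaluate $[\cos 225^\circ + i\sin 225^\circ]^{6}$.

By De Moivre: z^n = r^n(cos(nθ) + i sin(nθ))
= 1^6(cos(6*225°) + i sin(6*225°))
= 1(cos 270° + i sin 270°)
= -i


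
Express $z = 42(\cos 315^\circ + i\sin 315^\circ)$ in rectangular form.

a = r cos θ = 42 * sqrt(2)/2 = 21*sqrt(2)
b = r sin θ = 42 * -sqrt(2)/2 = -21*sqrt(2)
z = 21*sqrt(2) - 21*sqrt(2)i


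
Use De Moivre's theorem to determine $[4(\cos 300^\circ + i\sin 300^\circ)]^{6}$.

By De Moivre: z^n = r^n(cos(nθ) + i sin(nθ))
= 4^6(cos(6*300°) + i sin(6*300°))
= 4096(cos 0° + i sin 0°)
= 4096


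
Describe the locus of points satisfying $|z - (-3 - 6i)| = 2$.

|z - z0| = r describes a circle centered at z0 with radius r
Here z0 = -3 - 6i and r = 2
Locus: Circle centered at (-3, -6) with radius 2


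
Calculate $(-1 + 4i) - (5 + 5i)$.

(-1 - 5) + (4 - 5)i = -6 - i


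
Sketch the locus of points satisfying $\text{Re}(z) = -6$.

Re(z) = x where z = x + yi; the equation x = -6 is satisfied by all points with that x-coordinate
Locus: Vertical line x = -6


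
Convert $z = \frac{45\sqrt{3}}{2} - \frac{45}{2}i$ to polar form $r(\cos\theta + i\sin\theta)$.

r = |z| = sqrt(a^2 + b^2) = sqrt((45*sqrt(3)/2)^2 + (-45/2)^2) = sqrt(6075/4 + 2025/4) = sqrt(2025) = 45
θ = arctan(b/a) = arctan(-22.5/38.9711) (quadrant-adjusted) = 330°
z = 45(cos 330° + i sin 330°)


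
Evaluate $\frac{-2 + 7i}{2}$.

Divisor is real, so divide each part by 2:
= -1 + (7/2)i


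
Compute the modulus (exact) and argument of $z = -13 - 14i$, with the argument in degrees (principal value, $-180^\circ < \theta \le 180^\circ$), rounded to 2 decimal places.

|z| = sqrt((-13)^2 + (-14)^2) = sqrt(365)
arg(z) = arctan(b/a) = arctan(-14/-13) (quadrant-adjusted) = -132.88°
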